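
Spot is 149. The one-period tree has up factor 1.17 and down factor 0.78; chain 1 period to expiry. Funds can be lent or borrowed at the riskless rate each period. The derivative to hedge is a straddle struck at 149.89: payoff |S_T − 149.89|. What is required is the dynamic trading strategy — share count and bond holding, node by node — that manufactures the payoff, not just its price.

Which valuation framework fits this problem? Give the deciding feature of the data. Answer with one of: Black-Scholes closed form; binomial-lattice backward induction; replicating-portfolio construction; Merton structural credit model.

Key observation: a price alone would not answer the question — the per-node share/bond construction on the spot-149, 1.17/0.78 tree is required, and only the replicating-portfolio method yields it.

framework: replicating-portfolio construction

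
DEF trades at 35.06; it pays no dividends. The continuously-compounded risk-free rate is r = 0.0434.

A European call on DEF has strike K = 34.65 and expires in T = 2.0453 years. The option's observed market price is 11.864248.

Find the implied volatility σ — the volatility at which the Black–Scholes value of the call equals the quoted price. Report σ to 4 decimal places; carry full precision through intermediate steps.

sigma = 0.5441

At σ = 0.5441 the Black–Scholes value reproduces the quote:
σ√T = 0.5441·√2.0453 = 0.778139
d₁ = (ln(S/K) + (r+σ²/2)T) / (σ√T) = (ln(35.06/34.65) + (0.0434+0.5441²/2)·2.0453) / 0.778139 = (0.011763 + 0.391516) / 0.778139 = 0.518261
d₂ = d₁ − σ√T = 0.518261 − 0.778139 = -0.259878
e^{−rT} = 0.915060
N(d₁) = 0.697862,  N(d₂) = 0.397479
V = S·N(d₁) − K·e^{−rT}·N(d₂) = 24.467043 − 12.602795 = 11.864248 (the quoted price), and the Black–Scholes price is strictly increasing in σ, so σ is unique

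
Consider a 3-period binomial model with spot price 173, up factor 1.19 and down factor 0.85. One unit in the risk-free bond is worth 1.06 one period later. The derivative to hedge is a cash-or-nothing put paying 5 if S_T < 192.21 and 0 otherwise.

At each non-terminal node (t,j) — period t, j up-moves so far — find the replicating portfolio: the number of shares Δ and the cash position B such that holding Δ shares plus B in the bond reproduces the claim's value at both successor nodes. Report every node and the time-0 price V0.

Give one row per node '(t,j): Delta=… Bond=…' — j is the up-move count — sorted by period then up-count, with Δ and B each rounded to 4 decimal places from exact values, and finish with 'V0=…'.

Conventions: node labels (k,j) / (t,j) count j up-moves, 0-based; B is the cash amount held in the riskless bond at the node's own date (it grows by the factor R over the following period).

Risk-neutral probability p* = (R−d)/(u−d) = (1.06−0.85)/(1.19−0.85) = 0.6176.
Expiry values: V(3,0)=5.0000, V(3,1)=5.0000, V(3,2)=0.0000, V(3,3)=0.0000
  t=2,j=0: stock 124.9925 → up 148.7411 (V=5.0000), down 106.2436 (V=5.0000). Price 4.7170; hedge Δ=0.0000, bond B=4.7170.
  t=2,j=1: stock 174.9895 → up 208.2375 (V=0.0000), down 148.7411 (V=5.0000). Price 1.8036; hedge Δ=-0.0840, bond B=16.5094.
  t=2,j=2: stock 244.9853 → up 291.5325 (V=0.0000), down 208.2375 (V=0.0000). Price 0.0000; hedge Δ=0.0000, bond B=0.0000.
  t=1,j=0: stock 147.0500 → up 174.9895 (V=1.8036), down 124.9925 (V=4.7170). Price 2.7524; hedge Δ=-0.0583, bond B=11.3213.
  t=1,j=1: stock 205.8700 → up 244.9853 (V=0.0000), down 174.9895 (V=1.8036). Price 0.6506; hedge Δ=-0.0258, bond B=5.9551.
  t=0,j=0: stock 173.0000 → up 205.8700 (V=0.6506), down 147.0500 (V=2.7524). Price 1.3719; hedge Δ=-0.0357, bond B=7.5537.
As a check, the time-0 holding Δ(0,0)·S0 + B(0,0) comes to 1.3719 — exactly V0.

(0,0): Delta=-0.0357 Bond=7.5537
(1,0): Delta=-0.0583 Bond=11.3213
(1,1): Delta=-0.0258 Bond=5.9551
(2,0): Delta=0.0000 Bond=4.7170
(2,1): Delta=-0.0840 Bond=16.5094
(2,2): Delta=0.0000 Bond=0.0000
V0=1.3719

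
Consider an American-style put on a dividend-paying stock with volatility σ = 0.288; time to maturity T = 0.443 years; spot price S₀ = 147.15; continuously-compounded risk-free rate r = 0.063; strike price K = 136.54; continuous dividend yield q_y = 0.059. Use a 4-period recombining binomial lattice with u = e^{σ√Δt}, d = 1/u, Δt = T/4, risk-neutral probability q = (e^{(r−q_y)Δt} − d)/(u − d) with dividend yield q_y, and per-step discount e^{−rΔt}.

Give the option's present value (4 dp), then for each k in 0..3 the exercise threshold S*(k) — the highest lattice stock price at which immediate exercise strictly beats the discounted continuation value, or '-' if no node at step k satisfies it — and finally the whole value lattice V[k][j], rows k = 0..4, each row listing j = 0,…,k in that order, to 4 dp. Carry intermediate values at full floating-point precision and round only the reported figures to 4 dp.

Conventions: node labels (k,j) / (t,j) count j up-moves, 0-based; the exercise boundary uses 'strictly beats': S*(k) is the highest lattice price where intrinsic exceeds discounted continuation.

Δt=0.11075  u=1.10059  d=0.90861  q=0.47837  discount=0.99305
step 4 (expiry): payoffs max(K−S,0) = 36.2489 15.0582 0.0000 0.0000 0.0000
step 3: (k=3,j=0): S=110.3791, K−S=26.1609, hold=25.9304 ⇒ V=26.1609 exercise | (k=3,j=1): S=133.7014, K−S=2.8386, hold=7.8002 ⇒ V=7.8002 continue | (k=3,j=2): S=161.9514, K−S=0.0000, hold=0.0000 ⇒ V=0.0000 continue | (k=3,j=3): S=196.1705, K−S=0.0000, hold=0.0000 ⇒ V=0.0000 continue  boundary S*=110.3791
step 2: (k=2,j=0): S=121.4818, K−S=15.0582, hold=17.2570 ⇒ V=17.2570 continue | (k=2,j=1): S=147.1500, K−S=0.0000, hold=4.0406 ⇒ V=4.0406 continue | (k=2,j=2): S=178.2417, K−S=0.0000, hold=0.0000 ⇒ V=0.0000 continue  boundary S*=-
step 1: (k=1,j=0): S=133.7014, K−S=2.8386, hold=10.8587 ⇒ V=10.8587 continue | (k=1,j=1): S=161.9514, K−S=0.0000, hold=2.0931 ⇒ V=2.0931 continue  boundary S*=-
step 0: (k=0,j=0): S=147.1500, K−S=0.0000, hold=6.6192 ⇒ V=6.6192 continue  boundary S*=-

price = 6.6192
boundary = - - - 110.3791
tree:
6.6192
10.8587 2.0931
17.2570 4.0406 0.0000
26.1609 7.8002 0.0000 0.0000
36.2489 15.0582 0.0000 0.0000 0.0000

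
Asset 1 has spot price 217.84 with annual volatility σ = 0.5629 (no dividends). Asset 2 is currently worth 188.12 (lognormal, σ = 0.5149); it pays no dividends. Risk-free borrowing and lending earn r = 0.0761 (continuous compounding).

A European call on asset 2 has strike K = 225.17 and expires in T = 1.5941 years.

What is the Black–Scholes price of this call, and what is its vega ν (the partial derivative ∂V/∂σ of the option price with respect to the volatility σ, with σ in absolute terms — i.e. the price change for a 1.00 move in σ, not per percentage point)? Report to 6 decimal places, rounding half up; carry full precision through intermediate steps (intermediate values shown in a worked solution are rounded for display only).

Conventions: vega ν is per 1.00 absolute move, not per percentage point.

price = 43.916460
ν = 92.171941

σ√T = 0.5149·√1.5941 = 0.650101
d₁ = (ln(S/K) + (r+σ²/2)T) / (σ√T) = (ln(188.12/225.17) + (0.0761+0.5149²/2)·1.5941) / 0.650101 = (-0.179776 + 0.332627) / 0.650101 = 0.235119
d₂ = d₁ − σ√T = 0.235119 − 0.650101 = -0.414982
e^{−rT} = 0.885758
N(d₁) = 0.592942,  N(d₂) = 0.339078
Call price V = S·N(d₁) − K·e^{−rT}·N(d₂) = 111.544197 − 67.627737 = 43.916460
φ(d₁) = (1/√(2π))·e^{−d₁²/2} = 0.388066
ν = S·φ(d₁)·√T = 92.171941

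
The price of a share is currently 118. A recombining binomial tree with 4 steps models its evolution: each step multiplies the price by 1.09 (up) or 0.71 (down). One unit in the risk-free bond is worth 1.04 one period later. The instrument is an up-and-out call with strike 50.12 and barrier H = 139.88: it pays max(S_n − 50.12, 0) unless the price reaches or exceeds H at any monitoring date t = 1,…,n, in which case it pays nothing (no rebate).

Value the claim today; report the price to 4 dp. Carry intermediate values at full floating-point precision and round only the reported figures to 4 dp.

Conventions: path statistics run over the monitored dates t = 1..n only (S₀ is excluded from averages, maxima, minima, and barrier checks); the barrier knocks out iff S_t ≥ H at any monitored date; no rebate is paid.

With p* = (R−d)/(u−d) = 0.8684, sum probability × payoff across the paths and divide by R^4.
Enumerate all 2^4 = 16 price paths (U = up ×1.09, D = down ×0.71); each path with k up-moves has probability p*^k·(1−p*)^(4−k).
DDDD: M=83.7800, payoff=0.0000, prob=0.000300
UDDD: M=128.6200, payoff=0.0000, prob=0.001978
DUDD: M=91.3202, payoff=0.0000, prob=0.001978
UUDD: M=140.1958, payoff=0.0000, prob=0.013057
DDUD: M=83.7800, payoff=0.0000, prob=0.001978
UDUD: M=128.6200, payoff=20.5527, prob=0.013057
DUUD: M=99.5390, payoff=20.5527, prob=0.013057
UUUD: M=152.8134, payoff=0.0000, prob=0.086174
DDDU: M=83.7800, payoff=0.0000, prob=0.001978
UDDU: M=128.6200, payoff=20.5527, prob=0.013057
DUDU: M=91.3202, payoff=20.5527, prob=0.013057
UUDU: M=140.1958, payoff=0.0000, prob=0.086174
DDUU: M=83.7800, payoff=20.5527, prob=0.013057
UDUU: M=128.6200, payoff=58.3775, prob=0.086174
DUUU: M=108.4975, payoff=58.3775, prob=0.086174
UUUU: M=166.5666, payoff=0.0000, prob=0.568750
Price = Σ prob·payoff / R^4 = 11.403031 / 1.169859 = 9.7474

price = 9.7474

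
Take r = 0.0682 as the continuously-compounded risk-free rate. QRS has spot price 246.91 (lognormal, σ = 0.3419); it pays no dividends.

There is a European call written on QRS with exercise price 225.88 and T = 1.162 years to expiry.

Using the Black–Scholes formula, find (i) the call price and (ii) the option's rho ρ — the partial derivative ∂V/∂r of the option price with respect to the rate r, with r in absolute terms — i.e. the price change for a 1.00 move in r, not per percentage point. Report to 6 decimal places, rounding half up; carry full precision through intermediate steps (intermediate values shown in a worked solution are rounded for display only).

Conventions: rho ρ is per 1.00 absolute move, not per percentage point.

σ√T = 0.3419·√1.162 = 0.368555
d₁ = (ln(S/K) + (r+σ²/2)T) / (σ√T) = (ln(246.91/225.88) + (0.0682+0.3419²/2)·1.162) / 0.368555 = (0.089020 + 0.147165) / 0.368555 = 0.640840
d₂ = d₁ − σ√T = 0.640840 − 0.368555 = 0.272285
e^{−rT} = 0.923810
N(d₁) = 0.739187,  N(d₂) = 0.607299
Call price V = S·N(d₁) − K·e^{−rT}·N(d₂) = 182.512595 − 126.725192 = 55.787403
ρ = K·T·e^{−rT}·N(d₂) = 147.254673

price = 55.787403
ρ = 147.254673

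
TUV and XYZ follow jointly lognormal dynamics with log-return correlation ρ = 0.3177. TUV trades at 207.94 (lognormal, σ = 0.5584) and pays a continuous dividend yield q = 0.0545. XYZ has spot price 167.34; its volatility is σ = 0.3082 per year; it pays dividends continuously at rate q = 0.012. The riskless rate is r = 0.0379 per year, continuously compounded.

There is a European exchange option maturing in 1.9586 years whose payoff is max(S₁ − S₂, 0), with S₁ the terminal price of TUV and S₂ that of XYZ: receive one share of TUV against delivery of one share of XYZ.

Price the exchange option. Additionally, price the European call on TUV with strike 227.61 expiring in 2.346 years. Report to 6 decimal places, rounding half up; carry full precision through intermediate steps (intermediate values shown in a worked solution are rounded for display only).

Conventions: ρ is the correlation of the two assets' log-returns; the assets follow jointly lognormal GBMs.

exchange price = 64.550232
price(TUV call K=227.61) = 52.827774

σ_eff = √(σ₁² + σ₂² − 2ρσ₁σ₂) = √(0.5584² + 0.3082² − 2·0.3177·0.5584·0.3082) = 0.545386
d₁ = (ln(S₁/S₂) + (q₂ − q₁ + σ_eff²/2)T) / (σ_eff√T) = (ln(207.94/167.34) + (0.012 − 0.0545 + 0.148723)·1.9586) / 0.763268 = 0.557171
d₂ = d₁ − σ_eff√T = 0.557171 − 0.763268 = -0.206097
N(d₁) = 0.711295,  N(d₂) = 0.418357
V = S₁·e^{−q₁T}·N(d₁) − S₂·e^{−q₂T}·N(d₂) = 132.931931 − 68.381699 = 64.550232
[vanilla: TUV call K=227.61]
σ√T = 0.5584·√2.346 = 0.855282
d₁ = (ln(S/K) + (r−q+σ²/2)T) / (σ√T) = (ln(207.94/227.61) + (0.0379−0.0545+0.5584²/2)·2.346) / 0.855282 = (-0.090384 + 0.326810) / 0.855282 = 0.276431
d₂ = d₁ − σ√T = 0.276431 − 0.855282 = -0.578852
e^{−rT} = 0.914925
e^{−qT} = 0.879979
N(d₁) = 0.608891,  N(d₂) = 0.281345
price = S·e^{−qT}·N(d₁) − K·e^{−rT}·N(d₂) = 111.416683 − 58.588909 = 52.827774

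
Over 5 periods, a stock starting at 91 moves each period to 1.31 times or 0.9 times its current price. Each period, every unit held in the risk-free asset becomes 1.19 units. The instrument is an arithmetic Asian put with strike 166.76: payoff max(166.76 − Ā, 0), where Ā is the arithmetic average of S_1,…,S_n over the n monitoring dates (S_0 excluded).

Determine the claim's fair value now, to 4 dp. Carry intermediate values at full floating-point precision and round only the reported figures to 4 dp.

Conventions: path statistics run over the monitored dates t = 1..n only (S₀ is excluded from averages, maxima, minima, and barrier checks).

Risk-neutral up-probability p* = (R−d)/(u−d) = (1.19−0.9)/(1.31−0.9) = 0.7073; the claim prices as the p*-weighted sum of path payoffs discounted by R^5.
Enumerate all 2^5 = 32 price paths (U = up ×1.31, D = down ×0.9); each path with k up-moves has probability p*^k·(1−p*)^(5−k).
DDDDD: Ā=67.0777, payoff=99.6823, prob=0.002148
UDDDD: Ā=97.6354, payoff=69.1246, prob=0.005190
DUDDD: Ā=90.1734, payoff=76.5866, prob=0.005190
UUDDD: Ā=131.2524, payoff=35.5076, prob=0.012544
DDUDD: Ā=83.4576, payoff=83.3024, prob=0.005190
UDUDD: Ā=121.4771, payoff=45.2829, prob=0.012544
DUUDD: Ā=114.0151, payoff=52.7449, prob=0.012544
UUUDD: Ā=165.9554, payoff=0.8046, prob=0.030314
DDDUD: Ā=77.4134, payoff=89.3466, prob=0.005190
UDDUD: Ā=112.6794, payoff=54.0806, prob=0.012544
DUDUD: Ā=105.2174, payoff=61.5426, prob=0.012544
UUDUD: Ā=153.1498, payoff=13.6102, prob=0.030314
DDUUD: Ā=98.5016, payoff=68.2584, prob=0.012544
UDUUD: Ā=143.3746, payoff=23.3854, prob=0.030314
DUUUD: Ā=135.9126, payoff=30.8474, prob=0.030314
UUUUD: Ā=197.8283, payoff=0.0000, prob=0.073258
DDDDU: Ā=71.9736, payoff=94.7864, prob=0.005190
UDDDU: Ā=104.7615, payoff=61.9985, prob=0.012544
DUDDU: Ā=97.2995, payoff=69.4605, prob=0.012544
UUDDU: Ā=141.6248, payoff=25.1352, prob=0.030314
DDUDU: Ā=90.5837, payoff=76.1763, prob=0.012544
UDUDU: Ā=131.8496, payoff=34.9104, prob=0.030314
DUUDU: Ā=124.3876, payoff=42.3724, prob=0.030314
UUUDU: Ā=181.0531, payoff=0.0000, prob=0.073258
DDDUU: Ā=84.5395, payoff=82.2205, prob=0.012544
UDDUU: Ā=123.0519, payoff=43.7081, prob=0.030314
DUDUU: Ā=115.5899, payoff=51.1701, prob=0.030314
UUDUU: Ā=168.2476, payoff=0.0000, prob=0.073258
DDUUU: Ā=108.8741, payoff=57.8859, prob=0.030314
UDUUU: Ā=158.4723, payoff=8.2877, prob=0.073258
DUUUU: Ā=151.0103, payoff=15.7497, prob=0.073258
UUUUU: Ā=219.8039, payoff=0.0000, prob=0.177040
Price = Σ prob·payoff / R^5 = 21.553214 / 2.386354 = 9.0319

price = 9.0319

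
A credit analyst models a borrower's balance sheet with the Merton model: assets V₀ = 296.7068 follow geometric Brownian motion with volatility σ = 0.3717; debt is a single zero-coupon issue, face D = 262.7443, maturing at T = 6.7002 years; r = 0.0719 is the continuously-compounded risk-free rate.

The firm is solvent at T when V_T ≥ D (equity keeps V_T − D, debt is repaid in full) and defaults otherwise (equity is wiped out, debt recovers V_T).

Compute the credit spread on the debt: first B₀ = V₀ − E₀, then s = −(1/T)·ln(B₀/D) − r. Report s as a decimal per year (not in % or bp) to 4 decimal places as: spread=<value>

Apply the equity-as-call identities (strike 262.7443, horizon 6.7002 years):
d₁ = [ln(V₀/D) + (r + σ²/2)T] / (σ√T)
   = [ln(296.7068/262.7443) + (0.0719 + 0.5·0.3717²)·6.7002] / (0.3717·√6.7002)
   = [0.121563 + 0.944597] / 0.962136 = 1.108118
d₂ = d₁ − σ√T = 1.108118 − 0.962136 = 0.145982
N(d₁) = 0.866095,  N(d₂) = 0.558032,  e^(−rT) = 0.617705
E₀ = V₀·N(d₁) − D·e^(−rT)·N(d₂)
   = 296.7068·0.866095 − 262.7443·0.617705·0.558032 = 166.408383
B₀ = V₀ − E₀ = 296.7068 − 166.408383 = 130.298417
spread = −(1/T)·ln(B₀/D) − r = −(1/6.7002)·ln(130.298417/262.7443) − 0.0719 = 0.03277657

spread=0.0328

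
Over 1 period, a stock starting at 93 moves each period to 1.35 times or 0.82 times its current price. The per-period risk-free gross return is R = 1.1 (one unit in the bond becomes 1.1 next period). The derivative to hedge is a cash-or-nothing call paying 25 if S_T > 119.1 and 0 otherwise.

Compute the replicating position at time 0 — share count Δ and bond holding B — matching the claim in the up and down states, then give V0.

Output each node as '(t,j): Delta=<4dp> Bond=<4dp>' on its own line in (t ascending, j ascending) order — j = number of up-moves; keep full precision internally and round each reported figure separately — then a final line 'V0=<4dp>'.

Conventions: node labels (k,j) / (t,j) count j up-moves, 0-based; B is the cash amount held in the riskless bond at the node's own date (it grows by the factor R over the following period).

Risk-neutral probability p* = (R−d)/(u−d) = (1.1−0.82)/(1.35−0.82) = 0.5283.
Payoffs at expiry: V(1,0)=0.0000, V(1,1)=25.0000
Node (0,0) S=93.0000: V=(p*·25.0000+(1−p*)·0.0000)/1.1=12.0069; Δ=(25.0000−0.0000)/(125.5500−76.2600)=0.5072; B=V−Δ·S=-35.1630
Sanity check at the root: Δ(0,0)·S0 + B(0,0) reproduces V0 = 12.0069.

(0,0): Delta=0.5072 Bond=-35.1630
V0=12.0069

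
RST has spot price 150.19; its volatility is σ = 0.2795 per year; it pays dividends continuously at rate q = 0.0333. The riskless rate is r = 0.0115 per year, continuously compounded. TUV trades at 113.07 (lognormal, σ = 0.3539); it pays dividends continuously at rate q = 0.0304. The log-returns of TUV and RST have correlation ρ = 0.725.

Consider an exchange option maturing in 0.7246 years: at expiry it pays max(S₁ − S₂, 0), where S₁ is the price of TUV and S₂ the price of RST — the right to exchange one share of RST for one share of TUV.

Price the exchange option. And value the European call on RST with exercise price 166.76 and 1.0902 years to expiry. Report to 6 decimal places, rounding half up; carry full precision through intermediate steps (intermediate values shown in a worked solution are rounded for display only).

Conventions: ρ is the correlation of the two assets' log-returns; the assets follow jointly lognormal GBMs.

exchange price = 1.076199
price(RST call K=166.76) = 9.726313

σ_eff = √(σ₁² + σ₂² − 2ρσ₁σ₂) = √(0.3539² + 0.2795² − 2·0.725·0.3539·0.2795) = 0.244824
d₁ = (ln(S₁/S₂) + (q₂ − q₁ + σ_eff²/2)T) / (σ_eff√T) = (ln(113.07/150.19) + (0.0333 − 0.0304 + 0.029969)·0.7246) / 0.208402 = -1.247956
d₂ = d₁ − σ_eff√T = -1.247956 − 0.208402 = -1.456358
N(d₁) = 0.106024,  N(d₂) = 0.072647
V = S₁·e^{−q₁T}·N(d₁) − S₂·e^{−q₂T}·N(d₂) = 11.726902 − 10.650703 = 1.076199
[vanilla: RST call K=166.76]
σ√T = 0.2795·√1.0902 = 0.291833
d₁ = (ln(S/K) + (r−q+σ²/2)T) / (σ√T) = (ln(150.19/166.76) + (0.0115−0.0333+0.2795²/2)·1.0902) / 0.291833 = (-0.104654 + 0.018817) / 0.291833 = -0.294132
d₂ = d₁ − σ√T = -0.294132 − 0.291833 = -0.585965
e^{−rT} = 0.987541
e^{−qT} = 0.964347
N(d₁) = 0.384329,  N(d₂) = 0.278949
price = S·e^{−qT}·N(d₁) − K·e^{−rT}·N(d₂) = 55.664354 − 45.938042 = 9.726313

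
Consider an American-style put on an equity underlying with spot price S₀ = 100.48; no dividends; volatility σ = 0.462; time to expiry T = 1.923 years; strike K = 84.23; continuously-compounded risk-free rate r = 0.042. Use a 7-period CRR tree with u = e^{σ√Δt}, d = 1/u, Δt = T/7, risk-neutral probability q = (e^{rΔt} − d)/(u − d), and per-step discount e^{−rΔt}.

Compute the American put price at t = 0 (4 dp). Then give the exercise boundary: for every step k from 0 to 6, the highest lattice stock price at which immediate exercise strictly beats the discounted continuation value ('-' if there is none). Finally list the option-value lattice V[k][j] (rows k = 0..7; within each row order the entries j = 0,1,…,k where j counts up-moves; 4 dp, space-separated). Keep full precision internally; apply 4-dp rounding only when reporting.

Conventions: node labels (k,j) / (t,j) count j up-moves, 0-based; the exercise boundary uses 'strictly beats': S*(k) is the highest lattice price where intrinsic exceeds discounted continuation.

Δt=0.27471  u=1.27398  d=0.78494  q=0.46349  discount=0.98853
step 7 (expiry): payoffs max(K−S,0) = 65.7827 54.2894 35.6354 5.3593 0.0000 0.0000 0.0000 0.0000
step 6: (k=6,j=0): S=23.5015, K−S=60.7285, hold=59.7622 ⇒ V=60.7285 exercise | (k=6,j=1): S=38.1438, K−S=46.0862, hold=45.1200 ⇒ V=46.0862 exercise | (k=6,j=2): S=61.9087, K−S=22.3213, hold=21.3550 ⇒ V=22.3213 exercise | (k=6,j=3): S=100.4800, K−S=0.0000, hold=2.8424 ⇒ V=2.8424 continue | (k=6,j=4): S=163.0826, K−S=0.0000, hold=0.0000 ⇒ V=0.0000 continue | (k=6,j=5): S=264.6887, K−S=0.0000, hold=0.0000 ⇒ V=0.0000 continue | (k=6,j=6): S=429.5991, K−S=0.0000, hold=0.0000 ⇒ V=0.0000 continue  boundary S*=61.9087
step 5: (k=5,j=0): S=29.9406, K−S=54.2894, hold=53.3232 ⇒ V=54.2894 exercise | (k=5,j=1): S=48.5946, K−S=35.6354, hold=34.6692 ⇒ V=35.6354 exercise | (k=5,j=2): S=78.8707, K−S=5.3593, hold=13.1406 ⇒ V=13.1406 continue | (k=5,j=3): S=128.0099, K−S=0.0000, hold=1.5075 ⇒ V=1.5075 continue | (k=5,j=4): S=207.7646, K−S=0.0000, hold=0.0000 ⇒ V=0.0000 continue | (k=5,j=5): S=337.2092, K−S=0.0000, hold=0.0000 ⇒ V=0.0000 continue  boundary S*=48.5946
step 4: (k=4,j=0): S=38.1438, K−S=46.0862, hold=45.1200 ⇒ V=46.0862 exercise | (k=4,j=1): S=61.9087, K−S=22.3213, hold=24.9202 ⇒ V=24.9202 continue | (k=4,j=2): S=100.4800, K−S=0.0000, hold=7.6599 ⇒ V=7.6599 continue | (k=4,j=3): S=163.0826, K−S=0.0000, hold=0.7995 ⇒ V=0.7995 continue | (k=4,j=4): S=264.6887, K−S=0.0000, hold=0.0000 ⇒ V=0.0000 continue  boundary S*=38.1438
step 3: (k=3,j=0): S=48.5946, K−S=35.6354, hold=35.8599 ⇒ V=35.8599 continue | (k=3,j=1): S=78.8707, K−S=5.3593, hold=16.7262 ⇒ V=16.7262 continue | (k=3,j=2): S=128.0099, K−S=0.0000, hold=4.4288 ⇒ V=4.4288 continue | (k=3,j=3): S=207.7646, K−S=0.0000, hold=0.4240 ⇒ V=0.4240 continue  boundary S*=-
step 2: (k=2,j=0): S=61.9087, K−S=22.3213, hold=26.6820 ⇒ V=26.6820 continue | (k=2,j=1): S=100.4800, K−S=0.0000, hold=10.9000 ⇒ V=10.9000 continue | (k=2,j=2): S=163.0826, K−S=0.0000, hold=2.5431 ⇒ V=2.5431 continue  boundary S*=-
step 1: (k=1,j=0): S=78.8707, K−S=5.3593, hold=19.1451 ⇒ V=19.1451 continue | (k=1,j=1): S=128.0099, K−S=0.0000, hold=6.9461 ⇒ V=6.9461 continue  boundary S*=-
step 0: (k=0,j=0): S=100.4800, K−S=0.0000, hold=13.3363 ⇒ V=13.3363 continue  boundary S*=-

price = 13.3363
boundary = - - - - 38.1438 48.5946 61.9087
tree:
13.3363
19.1451 6.9461
26.6820 10.9000 2.5431
35.8599 16.7262 4.4288 0.4240
46.0862 24.9202 7.6599 0.7995 0.0000
54.2894 35.6354 13.1406 1.5075 0.0000 0.0000
60.7285 46.0862 22.3213 2.8424 0.0000 0.0000 0.0000
65.7827 54.2894 35.6354 5.3593 0.0000 0.0000 0.0000 0.0000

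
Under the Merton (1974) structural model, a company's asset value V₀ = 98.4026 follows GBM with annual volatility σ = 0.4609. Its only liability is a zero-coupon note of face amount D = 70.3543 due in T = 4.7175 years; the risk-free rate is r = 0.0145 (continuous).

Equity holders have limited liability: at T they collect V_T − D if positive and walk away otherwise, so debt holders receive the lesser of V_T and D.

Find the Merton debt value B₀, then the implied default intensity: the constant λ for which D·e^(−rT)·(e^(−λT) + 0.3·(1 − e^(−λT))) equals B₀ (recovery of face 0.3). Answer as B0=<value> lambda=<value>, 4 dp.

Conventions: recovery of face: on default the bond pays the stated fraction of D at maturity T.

Work the structural quantities from V₀ = 98.4026 against face 70.3543:
d₁ = [ln(V₀/D) + (r + σ²/2)T] / (σ√T)
   = [ln(98.4026/70.3543) + (0.0145 + 0.5·0.4609²)·4.7175] / (0.4609·√4.7175)
   = [0.335523 + 0.569470] / 1.001066 = 0.904030
d₂ = d₁ − σ√T = 0.904030 − 1.001066 = -0.097036
N(d₁) = 0.817010,  N(d₂) = 0.461349,  e^(−rT) = 0.933883
E₀ = V₀·N(d₁) − D·e^(−rT)·N(d₂)
   = 98.4026·0.817010 − 70.3543·0.933883·0.461349 = 50.084058
B₀ = V₀ − E₀ = 98.4026 − 50.084058 = 48.318542
e^(−λT) = (B₀·e^(rT)/D − 0.3)/(1 − 0.3) = (48.3185·1.070798/70.3543 − 0.3)/0.7 = 0.62201583
λ = −ln(0.62201583)/4.7175 = 0.100644

B0=48.3185 lambda=0.1006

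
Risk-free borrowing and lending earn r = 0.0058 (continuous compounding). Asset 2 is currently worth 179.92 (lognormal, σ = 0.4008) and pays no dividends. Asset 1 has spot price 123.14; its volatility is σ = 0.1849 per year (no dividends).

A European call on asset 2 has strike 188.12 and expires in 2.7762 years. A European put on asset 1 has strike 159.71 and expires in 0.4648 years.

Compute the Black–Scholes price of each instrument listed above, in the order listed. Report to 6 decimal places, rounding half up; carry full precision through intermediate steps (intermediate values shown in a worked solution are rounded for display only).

price(asset 2 call K=188.12) = 45.181455
price(asset 1 put K=159.71) = 36.273860

[asset 2 call K=188.12]
σ√T = 0.4008·√2.7762 = 0.667810
d₁ = (ln(S/K) + (r+σ²/2)T) / (σ√T) = (ln(179.92/188.12) + (0.0058+0.4008²/2)·2.7762) / 0.667810 = (-0.044568 + 0.239087) / 0.667810 = 0.291280
d₂ = d₁ − σ√T = 0.291280 − 0.667810 = -0.376531
e^{−rT} = 0.984027
N(d₁) = 0.614581,  N(d₂) = 0.353261
price = S·N(d₁) − K·e^{−rT}·N(d₂) = 110.575457 − 65.394002 = 45.181455
[asset 1 put K=159.71]
σ√T = 0.1849·√0.4648 = 0.126058
d₁ = (ln(S/K) + (r+σ²/2)T) / (σ√T) = (ln(123.14/159.71) + (0.0058+0.1849²/2)·0.4648) / 0.126058 = (-0.260038 + 0.010641) / 0.126058 = -1.978430
d₂ = d₁ − σ√T = -1.978430 − 0.126058 = -2.104487
e^{−rT} = 0.997308
N(−d₁) = 0.976060,  N(−d₂) = 0.982332
price = K·e^{−rT}·N(−d₂) − S·N(−d₁) = 156.465872 − 120.192012 = 36.273860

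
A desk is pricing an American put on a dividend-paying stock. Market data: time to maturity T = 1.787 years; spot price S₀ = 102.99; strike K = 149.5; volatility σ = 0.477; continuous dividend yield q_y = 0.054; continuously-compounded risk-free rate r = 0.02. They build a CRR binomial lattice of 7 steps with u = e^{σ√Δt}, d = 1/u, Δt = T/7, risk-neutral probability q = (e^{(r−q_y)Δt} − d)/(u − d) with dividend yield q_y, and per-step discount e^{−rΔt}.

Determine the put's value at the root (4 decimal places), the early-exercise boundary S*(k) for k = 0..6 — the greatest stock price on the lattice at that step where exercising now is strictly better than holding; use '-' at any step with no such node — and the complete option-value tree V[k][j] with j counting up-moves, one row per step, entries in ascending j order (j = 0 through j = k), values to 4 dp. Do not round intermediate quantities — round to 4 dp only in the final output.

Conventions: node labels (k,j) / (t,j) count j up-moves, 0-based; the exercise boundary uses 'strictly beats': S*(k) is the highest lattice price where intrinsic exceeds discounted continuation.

Δt=0.25529  u=1.27253  d=0.78584  q=0.42228  discount=0.99491
step 7 (expiry): payoffs max(K−S,0) = 130.4403 118.6360 99.5208 68.5668 18.4420 0.0000 0.0000 0.0000
step 6: (k=6,j=0): S=24.2540, K−S=125.2460, hold=124.8167 ⇒ V=125.2460 exercise | (k=6,j=1): S=39.2754, K−S=110.2246, hold=110.0009 ⇒ V=110.2246 exercise | (k=6,j=2): S=63.6001, K−S=85.8999, hold=86.0092 ⇒ V=86.0092 continue | (k=6,j=3): S=102.9900, K−S=46.5100, hold=47.1587 ⇒ V=47.1587 continue | (k=6,j=4): S=166.7754, K−S=0.0000, hold=10.6000 ⇒ V=10.6000 continue | (k=6,j=5): S=270.0654, K−S=0.0000, hold=0.0000 ⇒ V=0.0000 continue | (k=6,j=6): S=437.3267, K−S=0.0000, hold=0.0000 ⇒ V=0.0000 continue  boundary S*=39.2754
step 5: (k=5,j=0): S=30.8640, K−S=118.6360, hold=118.2972 ⇒ V=118.6360 exercise | (k=5,j=1): S=49.9792, K−S=99.5208, hold=99.4896 ⇒ V=99.5208 exercise | (k=5,j=2): S=80.9332, K−S=68.5668, hold=69.2489 ⇒ V=69.2489 continue | (k=5,j=3): S=131.0580, K−S=18.4420, hold=31.5591 ⇒ V=31.5591 continue | (k=5,j=4): S=212.2269, K−S=0.0000, hold=6.0927 ⇒ V=6.0927 continue | (k=5,j=5): S=343.6667, K−S=0.0000, hold=0.0000 ⇒ V=0.0000 continue  boundary S*=49.9792
step 4: (k=4,j=0): S=39.2754, K−S=110.2246, hold=110.0009 ⇒ V=110.2246 exercise | (k=4,j=1): S=63.6001, K−S=85.8999, hold=86.2958 ⇒ V=86.2958 continue | (k=4,j=2): S=102.9900, K−S=46.5100, hold=53.0616 ⇒ V=53.0616 continue | (k=4,j=3): S=166.7754, K−S=0.0000, hold=20.6991 ⇒ V=20.6991 continue | (k=4,j=4): S=270.0654, K−S=0.0000, hold=3.5019 ⇒ V=3.5019 continue  boundary S*=39.2754
step 3: (k=3,j=0): S=49.9792, K−S=99.5208, hold=99.6100 ⇒ V=99.6100 continue | (k=3,j=1): S=80.9332, K−S=68.5668, hold=71.8936 ⇒ V=71.8936 continue | (k=3,j=2): S=131.0580, K−S=18.4420, hold=39.1949 ⇒ V=39.1949 continue | (k=3,j=3): S=212.2269, K−S=0.0000, hold=13.3686 ⇒ V=13.3686 continue  boundary S*=-
step 2: (k=2,j=0): S=63.6001, K−S=85.8999, hold=87.4582 ⇒ V=87.4582 continue | (k=2,j=1): S=102.9900, K−S=46.5100, hold=57.7898 ⇒ V=57.7898 continue | (k=2,j=2): S=166.7754, K−S=0.0000, hold=28.1449 ⇒ V=28.1449 continue  boundary S*=-
step 1: (k=1,j=0): S=80.9332, K−S=68.5668, hold=74.5482 ⇒ V=74.5482 continue | (k=1,j=1): S=131.0580, K−S=18.4420, hold=45.0407 ⇒ V=45.0407 continue  boundary S*=-
step 0: (k=0,j=0): S=102.9900, K−S=46.5100, hold=61.7716 ⇒ V=61.7716 continue  boundary S*=-

price = 61.7716
boundary = - - - - 39.2754 49.9792 39.2754
tree:
61.7716
74.5482 45.0407
87.4582 57.7898 28.1449
99.6100 71.8936 39.1949 13.3686
110.2246 86.2958 53.0616 20.6991 3.5019
118.6360 99.5208 69.2489 31.5591 6.0927 0.0000
125.2460 110.2246 86.0092 47.1587 10.6000 0.0000 0.0000
130.4403 118.6360 99.5208 68.5668 18.4420 0.0000 0.0000 0.0000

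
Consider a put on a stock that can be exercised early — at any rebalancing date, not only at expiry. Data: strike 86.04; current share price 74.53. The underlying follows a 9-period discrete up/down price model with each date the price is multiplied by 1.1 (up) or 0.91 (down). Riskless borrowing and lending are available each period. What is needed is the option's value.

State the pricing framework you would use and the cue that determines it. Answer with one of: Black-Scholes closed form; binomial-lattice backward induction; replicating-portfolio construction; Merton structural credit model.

Key observation: early exercise of the strike-86.04 put must be checked at each of the 9 dates (spot 74.53), which forces a node-by-node comparison of intrinsic and continuation value backward from expiry.

framework: binomial-lattice backward induction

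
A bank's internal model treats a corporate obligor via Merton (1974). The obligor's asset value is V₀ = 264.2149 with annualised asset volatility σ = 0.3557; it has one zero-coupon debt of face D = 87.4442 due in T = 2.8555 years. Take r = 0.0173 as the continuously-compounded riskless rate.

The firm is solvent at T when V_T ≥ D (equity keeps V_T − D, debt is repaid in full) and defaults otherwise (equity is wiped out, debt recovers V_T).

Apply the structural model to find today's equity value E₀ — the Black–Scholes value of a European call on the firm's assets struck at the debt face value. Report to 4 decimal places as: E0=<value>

E0=181.8842

With assets at 264.2149 and a single debt payment of 87.4442 at 2.8555 years:
d₁ = [ln(V₀/D) + (r + σ²/2)T] / (σ√T)
   = [ln(264.2149/87.4442) + (0.0173 + 0.5·0.3557²)·2.8555] / (0.3557·√2.8555)
   = [1.105762 + 0.230043] / 0.601070 = 2.222378
d₂ = d₁ − σ√T = 2.222378 − 0.601070 = 1.621308
N(d₁) = 0.986871,  N(d₂) = 0.947524,  e^(−rT) = 0.951800
E₀ = V₀·N(d₁) − D·e^(−rT)·N(d₂)
   = 264.2149·0.986871 − 87.4442·0.951800·0.947524 = 181.884175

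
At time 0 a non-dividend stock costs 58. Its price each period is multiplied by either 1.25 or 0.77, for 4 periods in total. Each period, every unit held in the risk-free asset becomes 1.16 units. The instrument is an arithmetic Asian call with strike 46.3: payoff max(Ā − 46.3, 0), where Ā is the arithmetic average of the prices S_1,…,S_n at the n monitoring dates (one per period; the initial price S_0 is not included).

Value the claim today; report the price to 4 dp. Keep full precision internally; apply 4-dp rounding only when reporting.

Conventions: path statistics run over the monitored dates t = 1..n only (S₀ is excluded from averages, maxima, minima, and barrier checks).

price = 21.5977

With p* = (R−d)/(u−d) = 0.8125, sum probability × payoff across the paths and divide by R^4.
Enumerate all 2^4 = 16 price paths (U = up ×1.25, D = down ×0.77); each path with k up-moves has probability p*^k·(1−p*)^(4−k).
DDDD: Ā=31.4790, payoff=0.0000, prob=0.001236
UDDD: Ā=51.1022, payoff=4.8022, prob=0.005356
DUDD: Ā=44.1422, payoff=0.0000, prob=0.005356
UUDD: Ā=71.6595, payoff=25.3595, prob=0.023209
DDUD: Ā=38.7830, payoff=0.0000, prob=0.005356
UDUD: Ā=62.9595, payoff=16.6595, prob=0.023209
DUUD: Ā=55.9995, payoff=9.6995, prob=0.023209
UUUD: Ā=90.9082, payoff=44.6082, prob=0.100571
DDDU: Ā=34.6564, payoff=0.0000, prob=0.005356
UDDU: Ā=56.2605, payoff=9.9605, prob=0.023209
DUDU: Ā=49.3005, payoff=3.0005, prob=0.023209
UUDU: Ā=80.0332, payoff=33.7332, prob=0.100571
DDUU: Ā=43.9413, payoff=0.0000, prob=0.023209
UDUU: Ā=71.3332, payoff=25.0332, prob=0.100571
DUUU: Ā=64.3732, payoff=18.0732, prob=0.100571
UUUU: Ā=104.5020, payoff=58.2020, prob=0.435806
Price = Σ prob·payoff / R^4 = 39.105702 / 1.810639 = 21.5977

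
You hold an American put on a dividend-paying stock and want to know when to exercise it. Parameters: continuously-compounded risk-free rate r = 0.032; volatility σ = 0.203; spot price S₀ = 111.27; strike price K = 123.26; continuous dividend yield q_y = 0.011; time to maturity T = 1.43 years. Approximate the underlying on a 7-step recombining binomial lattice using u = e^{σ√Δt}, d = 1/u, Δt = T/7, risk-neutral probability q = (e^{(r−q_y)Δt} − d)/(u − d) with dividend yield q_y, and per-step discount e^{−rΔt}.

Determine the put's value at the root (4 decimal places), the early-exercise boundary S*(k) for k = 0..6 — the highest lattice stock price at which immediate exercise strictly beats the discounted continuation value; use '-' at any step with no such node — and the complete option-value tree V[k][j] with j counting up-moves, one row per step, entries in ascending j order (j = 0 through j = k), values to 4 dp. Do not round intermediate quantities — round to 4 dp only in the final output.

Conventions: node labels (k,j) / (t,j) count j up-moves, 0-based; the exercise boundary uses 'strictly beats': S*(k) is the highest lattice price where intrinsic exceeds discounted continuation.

params: Δt=0.20429 u=1.09609 d=0.91233 q=0.50047 e^(-rΔt)=0.99348
t_7 payoffs: 64.7208 52.9299 38.7640 21.7449 1.2977 0.0000 0.0000 0.0000
t_6: node(6,0) S=64.1644 payoff=59.0956 vs cont=58.4365 → 59.0956 [stop]  node(6,1) S=77.0883 payoff=46.1717 vs cont=45.5415 → 46.1717 [stop]  node(6,2) S=92.6154 payoff=30.6446 vs cont=30.0493 → 30.6446 [stop]  node(6,3) S=111.2700 payoff=11.9900 vs cont=11.4366 → 11.9900 [stop]  node(6,4) S=133.6819 payoff=0.0000 vs cont=0.6440 → 0.6440 [wait]  node(6,5) S=160.6081 payoff=0.0000 vs cont=0.0000 → 0.0000 [wait]  node(6,6) S=192.9577 payoff=0.0000 vs cont=0.0000 → 0.0000 [wait]  ⇒ S*(6)=111.2700
t_5: node(5,0) S=70.3301 payoff=52.9299 vs cont=52.2846 → 52.9299 [stop]  node(5,1) S=84.4960 payoff=38.7640 vs cont=38.1505 → 38.7640 [stop]  node(5,2) S=101.5151 payoff=21.7449 vs cont=21.1696 → 21.7449 [stop]  node(5,3) S=121.9623 payoff=1.2977 vs cont=6.2705 → 6.2705 [wait]  node(5,4) S=146.5278 payoff=0.0000 vs cont=0.3196 → 0.3196 [wait]  node(5,5) S=176.0414 payoff=0.0000 vs cont=0.0000 → 0.0000 [wait]  ⇒ S*(5)=101.5151
t_4: node(4,0) S=77.0883 payoff=46.1717 vs cont=45.5415 → 46.1717 [stop]  node(4,1) S=92.6154 payoff=30.6446 vs cont=30.0493 → 30.6446 [stop]  node(4,2) S=111.2700 payoff=11.9900 vs cont=13.9091 → 13.9091 [wait]  node(4,3) S=133.6819 payoff=0.0000 vs cont=3.2708 → 3.2708 [wait]  node(4,4) S=160.6081 payoff=0.0000 vs cont=0.1586 → 0.1586 [wait]  ⇒ S*(4)=92.6154
t_3: node(3,0) S=84.4960 payoff=38.7640 vs cont=38.1505 → 38.7640 [stop]  node(3,1) S=101.5151 payoff=21.7449 vs cont=22.1238 → 22.1238 [wait]  node(3,2) S=121.9623 payoff=1.2977 vs cont=8.5290 → 8.5290 [wait]  node(3,3) S=146.5278 payoff=0.0000 vs cont=1.7021 → 1.7021 [wait]  ⇒ S*(3)=84.4960
t_2: node(2,0) S=92.6154 payoff=30.6446 vs cont=30.2377 → 30.6446 [stop]  node(2,1) S=111.2700 payoff=11.9900 vs cont=15.2201 → 15.2201 [wait]  node(2,2) S=133.6819 payoff=0.0000 vs cont=5.0790 → 5.0790 [wait]  ⇒ S*(2)=92.6154
t_1: node(1,0) S=101.5151 payoff=21.7449 vs cont=22.7757 → 22.7757 [wait]  node(1,1) S=121.9623 payoff=1.2977 vs cont=10.0787 → 10.0787 [wait]  ⇒ S*(1)=-
t_0: node(0,0) S=111.2700 payoff=11.9900 vs cont=16.3142 → 16.3142 [wait]  ⇒ S*(0)=-

price = 16.3142
boundary = - - 92.6154 84.4960 92.6154 101.5151 111.2700
tree:
16.3142
22.7757 10.0787
30.6446 15.2201 5.0790
38.7640 22.1238 8.5290 1.7021
46.1717 30.6446 13.9091 3.2708 0.1586
52.9299 38.7640 21.7449 6.2705 0.3196 0.0000
59.0956 46.1717 30.6446 11.9900 0.6440 0.0000 0.0000
64.7208 52.9299 38.7640 21.7449 1.2977 0.0000 0.0000 0.0000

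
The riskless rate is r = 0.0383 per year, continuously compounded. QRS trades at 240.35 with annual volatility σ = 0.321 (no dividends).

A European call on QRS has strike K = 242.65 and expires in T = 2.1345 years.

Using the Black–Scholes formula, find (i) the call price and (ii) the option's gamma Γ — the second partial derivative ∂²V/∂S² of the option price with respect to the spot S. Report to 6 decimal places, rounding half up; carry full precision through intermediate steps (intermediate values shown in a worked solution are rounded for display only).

σ√T = 0.321·√2.1345 = 0.468979
d₁ = (ln(S/K) + (r+σ²/2)T) / (σ√T) = (ln(240.35/242.65) + (0.0383+0.321²/2)·2.1345) / 0.468979 = (-0.009524 + 0.191722) / 0.468979 = 0.388499
d₂ = d₁ − σ√T = 0.388499 − 0.468979 = -0.080479
e^{−rT} = 0.921501
N(d₁) = 0.651177,  N(d₂) = 0.467928
Call price V = S·N(d₁) − K·e^{−rT}·N(d₂) = 156.510339 − 104.629759 = 51.880579
φ(d₁) = (1/√(2π))·e^{−d₁²/2} = 0.369944
Γ = φ(d₁) / (S·σ·√T) = 0.003282

price = 51.880579
Γ = 0.003282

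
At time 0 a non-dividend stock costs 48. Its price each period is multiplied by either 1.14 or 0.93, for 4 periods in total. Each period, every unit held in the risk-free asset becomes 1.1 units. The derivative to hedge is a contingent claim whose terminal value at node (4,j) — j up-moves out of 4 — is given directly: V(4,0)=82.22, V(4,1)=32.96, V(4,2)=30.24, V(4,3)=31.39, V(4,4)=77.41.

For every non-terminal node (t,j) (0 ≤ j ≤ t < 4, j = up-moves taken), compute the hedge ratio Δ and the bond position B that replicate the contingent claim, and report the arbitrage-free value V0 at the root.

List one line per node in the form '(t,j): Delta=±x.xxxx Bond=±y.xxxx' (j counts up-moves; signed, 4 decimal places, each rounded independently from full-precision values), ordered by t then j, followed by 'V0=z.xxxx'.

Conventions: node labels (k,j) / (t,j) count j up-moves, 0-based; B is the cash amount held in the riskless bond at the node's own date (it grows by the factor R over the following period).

Since d<R<u, set p* = (R−d)/(u−d) = 0.8095; price each node as the discounted p*-expectation of its children.
Payoffs at expiry: V(4,0)=82.2200, V(4,1)=32.9600, V(4,2)=30.2400, V(4,3)=31.3900, V(4,4)=77.4100
Node (3,0) S=38.6091: V=(p*·32.9600+(1−p*)·82.2200)/1.1=38.4935; Δ=(32.9600−82.2200)/(44.0144−35.9065)=-6.0755; B=V−Δ·S=273.0649
Node (3,1) S=47.3273: V=(p*·30.2400+(1−p*)·32.9600)/1.1=27.9619; Δ=(30.2400−32.9600)/(53.9532−44.0144)=-0.2737; B=V−Δ·S=40.9143
Node (3,2) S=58.0141: V=(p*·31.3900+(1−p*)·30.2400)/1.1=28.3372; Δ=(31.3900−30.2400)/(66.1361−53.9532)=0.0944; B=V−Δ·S=22.8610
Node (3,3) S=71.1141: V=(p*·77.4100+(1−p*)·31.3900)/1.1=62.4039; Δ=(77.4100−31.3900)/(81.0701−66.1361)=3.0816; B=V−Δ·S=-156.7390
Node (2,0) S=41.5152: V=(p*·27.9619+(1−p*)·38.4935)/1.1=27.2436; Δ=(27.9619−38.4935)/(47.3273−38.6091)=-1.2080; B=V−Δ·S=77.3941
Node (2,1) S=50.8896: V=(p*·28.3372+(1−p*)·27.9619)/1.1=25.6961; Δ=(28.3372−27.9619)/(58.0141−47.3273)=0.0351; B=V−Δ·S=23.9089
Node (2,2) S=62.3808: V=(p*·62.4039+(1−p*)·28.3372)/1.1=50.8318; Δ=(62.4039−28.3372)/(71.1141−58.0141)=2.6005; B=V−Δ·S=-111.3904
Node (1,0) S=44.6400: V=(p*·25.6961+(1−p*)·27.2436)/1.1=23.6281; Δ=(25.6961−27.2436)/(50.8896−41.5152)=-0.1651; B=V−Δ·S=30.9968
Node (1,1) S=54.7200: V=(p*·50.8318+(1−p*)·25.6961)/1.1=41.8582; Δ=(50.8318−25.6961)/(62.3808−50.8896)=2.1874; B=V−Δ·S=-77.8356
Node (0,0) S=48.0000: V=(p*·41.8582+(1−p*)·23.6281)/1.1=34.8962; Δ=(41.8582−23.6281)/(54.7200−44.6400)=1.8085; B=V−Δ·S=-51.9142
Sanity check at the root: Δ(0,0)·S0 + B(0,0) reproduces V0 = 34.8962.

(0,0): Delta=1.8085 Bond=-51.9142
(1,0): Delta=-0.1651 Bond=30.9968
(1,1): Delta=2.1874 Bond=-77.8356
(2,0): Delta=-1.2080 Bond=77.3941
(2,1): Delta=0.0351 Bond=23.9089
(2,2): Delta=2.6005 Bond=-111.3904
(3,0): Delta=-6.0755 Bond=273.0649
(3,1): Delta=-0.2737 Bond=40.9143
(3,2): Delta=0.0944 Bond=22.8610
(3,3): Delta=3.0816 Bond=-156.7390
V0=34.8962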